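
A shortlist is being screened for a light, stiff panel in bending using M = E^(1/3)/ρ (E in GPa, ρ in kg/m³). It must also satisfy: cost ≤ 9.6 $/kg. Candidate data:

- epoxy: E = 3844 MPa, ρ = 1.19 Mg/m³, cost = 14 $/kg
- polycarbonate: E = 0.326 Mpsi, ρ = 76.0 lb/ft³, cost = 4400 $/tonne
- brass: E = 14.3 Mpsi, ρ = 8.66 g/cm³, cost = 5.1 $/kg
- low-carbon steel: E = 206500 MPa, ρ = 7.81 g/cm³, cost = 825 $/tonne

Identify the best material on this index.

Screen on constraints: cost ≤ 9.6 $/kg. Survivors: polycarbonate, brass, low-carbon steel.
Convert each candidate to consistent units, then evaluate M:
  polycarbonate: E = 2.248 GPa, ρ = 1217 kg/m³
  brass: E = 98.60 GPa, ρ = 8660 kg/m³
  low-carbon steel: E = 206.5 GPa, ρ = 7810 kg/m³
  polycarbonate: M = 1.08×10⁻³
  low-carbon steel: M = 0.757×10⁻³
  brass: M = 0.533×10⁻³
Polycarbonate ranks first.

polycarbonate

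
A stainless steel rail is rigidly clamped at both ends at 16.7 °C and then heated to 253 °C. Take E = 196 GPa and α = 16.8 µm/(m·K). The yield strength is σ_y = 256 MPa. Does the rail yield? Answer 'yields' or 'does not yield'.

yields

ΔT = 236.3 K. Constrained thermal stress σ = E·α·ΔT = 196.0×10³ MPa × 16.8×10⁻⁶ × 236.3 = 778 MPa (compressive).
Compare to σ_y = 256 MPa: σ ≥ σ_y, so it yields.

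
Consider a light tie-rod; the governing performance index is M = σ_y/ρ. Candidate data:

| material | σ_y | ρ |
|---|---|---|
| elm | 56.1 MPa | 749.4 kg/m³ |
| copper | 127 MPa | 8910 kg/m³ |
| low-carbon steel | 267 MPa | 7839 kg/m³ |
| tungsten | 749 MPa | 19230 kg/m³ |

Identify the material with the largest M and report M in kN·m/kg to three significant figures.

Per-candidate index values:
  elm: M = 74.9 kN·m/kg
  tungsten: M = 38.9 kN·m/kg
  low-carbon steel: M = 34.1 kN·m/kg
  copper: M = 14.3 kN·m/kg
The maximum is for elm.

elm, M = 74.9 kN·m/kg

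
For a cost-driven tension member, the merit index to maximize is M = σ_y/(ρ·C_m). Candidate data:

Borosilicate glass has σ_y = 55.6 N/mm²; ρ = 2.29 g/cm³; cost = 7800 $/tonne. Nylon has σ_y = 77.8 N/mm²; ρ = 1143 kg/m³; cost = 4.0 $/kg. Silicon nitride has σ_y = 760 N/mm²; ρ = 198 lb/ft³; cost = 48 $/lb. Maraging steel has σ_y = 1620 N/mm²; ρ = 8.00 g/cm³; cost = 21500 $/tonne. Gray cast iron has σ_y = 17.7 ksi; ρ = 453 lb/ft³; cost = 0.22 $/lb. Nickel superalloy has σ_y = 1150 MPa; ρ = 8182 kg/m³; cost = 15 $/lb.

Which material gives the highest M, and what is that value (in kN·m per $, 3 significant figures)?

gray cast iron, M = 34.7 kN·m per $

Convert each candidate to consistent units, then evaluate M:
  borosilicate glass: σ_y = 55.60 MPa, ρ = 2290 kg/m³, cost = 7.800 $/kg
  nylon: σ_y = 77.80 MPa, ρ = 1143 kg/m³, cost = 4.000 $/kg
  silicon nitride: σ_y = 760.0 MPa, ρ = 3172 kg/m³, cost = 105.8 $/kg
  maraging steel: σ_y = 1620 MPa, ρ = 8000 kg/m³, cost = 21.50 $/kg
  gray cast iron: σ_y = 122.0 MPa, ρ = 7256 kg/m³, cost = 0.4850 $/kg
  nickel superalloy: σ_y = 1150 MPa, ρ = 8182 kg/m³, cost = 33.07 $/kg
  gray cast iron: M = 34.7 kN·m per $
  nylon: M = 17.0 kN·m per $
  maraging steel: M = 9.42 kN·m per $
  nickel superalloy: M = 4.25 kN·m per $
  borosilicate glass: M = 3.11 kN·m per $
  silicon nitride: M = 2.26 kN·m per $
Gray cast iron ranks first.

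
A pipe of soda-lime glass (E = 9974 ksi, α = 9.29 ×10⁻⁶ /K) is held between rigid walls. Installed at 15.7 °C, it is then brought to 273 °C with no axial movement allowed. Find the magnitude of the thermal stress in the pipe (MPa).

164 MPa

E = 9974 ksi = 68.77 GPa.
ΔT = 257.3 K. Constrained thermal stress σ = E·α·ΔT = 68.77×10³ MPa × 9.29×10⁻⁶ × 257.3 = 164 MPa (compressive).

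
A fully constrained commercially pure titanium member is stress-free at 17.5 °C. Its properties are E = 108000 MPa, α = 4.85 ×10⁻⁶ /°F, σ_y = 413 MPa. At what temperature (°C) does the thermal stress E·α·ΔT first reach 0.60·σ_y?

280 °C

E = 108000 MPa = 108.0 GPa.
α = 4.85×10⁻⁶/°F × 9/5 = 8.73×10⁻⁶/K.
E·α·ΔT = 247.8 MPa ⇒ ΔT = 247.8 / (108.0×10³ × 8.73×10⁻⁶) = 262.8 K.
T = 17.5 + 262.8 = 280.3 °C.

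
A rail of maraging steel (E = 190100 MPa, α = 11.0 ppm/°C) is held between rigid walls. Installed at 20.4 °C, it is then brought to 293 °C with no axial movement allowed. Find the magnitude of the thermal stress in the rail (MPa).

E = 190100 MPa = 190.1 GPa.
ΔT = 272.6 K. Constrained thermal stress σ = E·α·ΔT = 190.1×10³ MPa × 11.0×10⁻⁶ × 272.6 = 570 MPa (compressive).

570 MPa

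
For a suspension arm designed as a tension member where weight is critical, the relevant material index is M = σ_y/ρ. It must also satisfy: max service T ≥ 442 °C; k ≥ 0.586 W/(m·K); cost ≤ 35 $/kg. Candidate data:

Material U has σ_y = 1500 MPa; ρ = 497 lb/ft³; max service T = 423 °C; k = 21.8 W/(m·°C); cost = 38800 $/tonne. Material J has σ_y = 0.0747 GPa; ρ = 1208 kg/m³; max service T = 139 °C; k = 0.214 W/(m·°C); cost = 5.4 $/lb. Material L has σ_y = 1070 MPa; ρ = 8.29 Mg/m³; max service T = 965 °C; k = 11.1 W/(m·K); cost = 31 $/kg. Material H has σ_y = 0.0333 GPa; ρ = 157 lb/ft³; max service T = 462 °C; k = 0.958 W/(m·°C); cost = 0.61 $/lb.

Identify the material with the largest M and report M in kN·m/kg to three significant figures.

material L, M = 129 kN·m/kg

Screen on constraints: max service T ≥ 442 °C; k ≥ 0.586 W/(m·K); cost ≤ 35 $/kg. Survivors: material L, material H.
Putting every candidate on a common basis:
  material L: σ_y = 1070 MPa, ρ = 8290 kg/m³
  material H: σ_y = 33.30 MPa, ρ = 2515 kg/m³
  material L: M = 129 kN·m/kg
  material H: M = 13.2 kN·m/kg
Highest index: material L.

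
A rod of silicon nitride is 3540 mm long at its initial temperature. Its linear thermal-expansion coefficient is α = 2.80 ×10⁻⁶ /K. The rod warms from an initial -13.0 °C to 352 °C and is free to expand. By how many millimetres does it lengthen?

3.62 mm

ΔT = 352 − (-13.0) = 365.0 K.
ΔL = α·L₀·ΔT = 2.80×10⁻⁶ × 3540 mm × 365.0 K = 3.62 mm.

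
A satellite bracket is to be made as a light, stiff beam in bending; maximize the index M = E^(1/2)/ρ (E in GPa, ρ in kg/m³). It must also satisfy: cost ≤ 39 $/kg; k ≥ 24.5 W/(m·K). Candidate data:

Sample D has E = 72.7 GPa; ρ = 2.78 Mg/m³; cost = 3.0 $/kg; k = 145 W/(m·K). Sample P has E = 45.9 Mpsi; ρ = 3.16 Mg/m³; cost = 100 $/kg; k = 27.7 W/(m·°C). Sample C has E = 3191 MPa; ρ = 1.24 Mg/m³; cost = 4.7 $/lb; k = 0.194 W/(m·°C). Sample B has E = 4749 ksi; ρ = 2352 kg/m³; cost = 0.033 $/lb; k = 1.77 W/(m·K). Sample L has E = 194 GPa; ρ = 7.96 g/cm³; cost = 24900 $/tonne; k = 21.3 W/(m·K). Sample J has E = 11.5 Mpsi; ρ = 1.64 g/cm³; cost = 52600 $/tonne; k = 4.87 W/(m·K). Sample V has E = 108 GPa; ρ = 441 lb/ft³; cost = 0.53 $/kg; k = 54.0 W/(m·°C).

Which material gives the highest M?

Screen on constraints: cost ≤ 39 $/kg; k ≥ 24.5 W/(m·K). Survivors: sample D, sample V.
In SI units:
  sample D: E = 72.70 GPa, ρ = 2780 kg/m³
  sample V: E = 108.0 GPa, ρ = 7064 kg/m³
  sample D: M = 3.07×10⁻³
  sample V: M = 1.47×10⁻³
Sample D ranks first.

sample D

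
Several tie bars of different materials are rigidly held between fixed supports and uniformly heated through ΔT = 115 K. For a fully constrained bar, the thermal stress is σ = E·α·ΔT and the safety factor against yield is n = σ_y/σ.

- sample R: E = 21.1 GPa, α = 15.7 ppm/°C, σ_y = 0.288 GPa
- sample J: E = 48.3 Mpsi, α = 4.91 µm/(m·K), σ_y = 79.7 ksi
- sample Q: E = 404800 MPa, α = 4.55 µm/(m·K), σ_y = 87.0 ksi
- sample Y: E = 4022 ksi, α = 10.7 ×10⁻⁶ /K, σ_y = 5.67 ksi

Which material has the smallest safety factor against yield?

sample Y

Per material, after unit conversion:
  sample R: E = 21.10, α = 15.7, σ_y = 288.0 → σ = 38.1 MPa, n = 7.56
  sample J: E = 333.0, α = 4.91, σ_y = 549.5 → σ = 188 MPa, n = 2.92
  sample Q: E = 404.8, α = 4.55, σ_y = 599.8 → σ = 212 MPa, n = 2.83
  sample Y: E = 27.73, α = 10.7, σ_y = 39.09 → σ = 34.1 MPa, n = 1.15
Smallest n: sample Y with n = 1.15.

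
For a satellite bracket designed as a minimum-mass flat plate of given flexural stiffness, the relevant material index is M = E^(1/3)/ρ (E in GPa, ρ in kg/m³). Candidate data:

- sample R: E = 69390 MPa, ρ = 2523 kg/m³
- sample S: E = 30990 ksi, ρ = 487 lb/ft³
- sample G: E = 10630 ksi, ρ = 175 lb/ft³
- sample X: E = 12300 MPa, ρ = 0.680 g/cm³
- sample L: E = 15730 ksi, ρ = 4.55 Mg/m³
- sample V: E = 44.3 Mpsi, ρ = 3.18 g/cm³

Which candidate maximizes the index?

Convert each candidate to consistent units, then evaluate M:
  sample R: E = 69.39 GPa, ρ = 2523 kg/m³
  sample S: E = 213.7 GPa, ρ = 7801 kg/m³
  sample G: E = 73.29 GPa, ρ = 2803 kg/m³
  sample X: E = 12.30 GPa, ρ = 680.0 kg/m³
  sample L: E = 108.5 GPa, ρ = 4550 kg/m³
  sample V: E = 305.4 GPa, ρ = 3180 kg/m³
  sample X: M = 3.39×10⁻³
  sample V: M = 2.12×10⁻³
  sample R: M = 1.63×10⁻³
  sample G: M = 1.49×10⁻³
  sample L: M = 1.05×10⁻³
  sample S: M = 0.766×10⁻³
Highest index: sample X.

sample X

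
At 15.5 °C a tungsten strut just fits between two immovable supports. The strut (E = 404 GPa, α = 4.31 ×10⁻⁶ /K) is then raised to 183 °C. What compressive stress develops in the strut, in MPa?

ΔT = 167.5 K. Constrained thermal stress σ = E·α·ΔT = 404.0×10³ MPa × 4.31×10⁻⁶ × 167.5 = 292 MPa (compressive).

292 MPa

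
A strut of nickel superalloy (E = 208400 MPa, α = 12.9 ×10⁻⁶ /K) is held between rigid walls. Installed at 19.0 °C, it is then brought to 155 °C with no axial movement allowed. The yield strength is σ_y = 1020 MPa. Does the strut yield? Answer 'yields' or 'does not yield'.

E = 208400 MPa = 208.4 GPa.
ΔT = 136.0 K. Constrained thermal stress σ = E·α·ΔT = 208.4×10³ MPa × 12.9×10⁻⁶ × 136.0 = 366 MPa (compressive).
Compare to σ_y = 1020 MPa: σ < σ_y, so it does not yield.

does not yield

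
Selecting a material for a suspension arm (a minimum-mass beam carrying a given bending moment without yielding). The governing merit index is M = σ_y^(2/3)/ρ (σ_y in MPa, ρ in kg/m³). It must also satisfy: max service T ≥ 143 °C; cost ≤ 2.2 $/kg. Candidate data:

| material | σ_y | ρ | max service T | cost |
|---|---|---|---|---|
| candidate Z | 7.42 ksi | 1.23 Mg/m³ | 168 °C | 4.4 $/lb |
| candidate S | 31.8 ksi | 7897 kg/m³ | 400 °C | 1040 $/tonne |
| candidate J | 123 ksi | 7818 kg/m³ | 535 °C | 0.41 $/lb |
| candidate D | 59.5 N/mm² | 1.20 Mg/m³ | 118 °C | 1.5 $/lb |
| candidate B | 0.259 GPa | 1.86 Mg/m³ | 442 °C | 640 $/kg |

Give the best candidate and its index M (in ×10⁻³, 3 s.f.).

candidate J, M = 11.5×10⁻³

Screen on constraints: max service T ≥ 143 °C; cost ≤ 2.2 $/kg. Survivors: candidate S, candidate J.
Convert each candidate to consistent units, then evaluate M:
  candidate S: σ_y = 219.3 MPa, ρ = 7897 kg/m³
  candidate J: σ_y = 848.1 MPa, ρ = 7818 kg/m³
  candidate J: M = 11.5×10⁻³
  candidate S: M = 4.60×10⁻³
Candidate J ranks first.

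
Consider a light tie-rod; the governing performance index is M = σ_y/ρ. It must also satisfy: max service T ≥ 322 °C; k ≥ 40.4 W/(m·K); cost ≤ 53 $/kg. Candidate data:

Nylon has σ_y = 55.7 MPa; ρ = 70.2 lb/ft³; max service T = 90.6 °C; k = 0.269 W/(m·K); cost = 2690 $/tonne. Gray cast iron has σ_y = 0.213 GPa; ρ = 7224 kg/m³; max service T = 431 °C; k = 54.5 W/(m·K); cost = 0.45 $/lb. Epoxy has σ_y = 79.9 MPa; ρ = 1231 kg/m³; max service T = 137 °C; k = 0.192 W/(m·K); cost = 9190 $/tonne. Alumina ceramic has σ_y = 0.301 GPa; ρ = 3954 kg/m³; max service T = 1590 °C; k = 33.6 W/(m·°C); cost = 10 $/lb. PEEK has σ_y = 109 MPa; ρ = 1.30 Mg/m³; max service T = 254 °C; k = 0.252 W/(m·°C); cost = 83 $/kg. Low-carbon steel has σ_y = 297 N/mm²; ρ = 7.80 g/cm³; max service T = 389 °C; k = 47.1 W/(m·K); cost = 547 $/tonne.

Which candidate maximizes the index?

low-carbon steel

Screen on constraints: max service T ≥ 322 °C; k ≥ 40.4 W/(m·K); cost ≤ 53 $/kg. Survivors: gray cast iron, low-carbon steel.
Normalizing units and computing the index:
  gray cast iron: σ_y = 213.0 MPa, ρ = 7224 kg/m³
  low-carbon steel: σ_y = 297.0 MPa, ρ = 7800 kg/m³
  low-carbon steel: M = 38.1 kN·m/kg
  gray cast iron: M = 29.5 kN·m/kg
The maximum is for low-carbon steel.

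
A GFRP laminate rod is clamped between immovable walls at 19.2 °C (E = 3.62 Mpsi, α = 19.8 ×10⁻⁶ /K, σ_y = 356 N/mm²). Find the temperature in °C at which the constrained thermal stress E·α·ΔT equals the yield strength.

E = 3.62 Mpsi = 24.96 GPa.
σ_y = 356 N/mm² = 356.0 MPa.
E·α·ΔT = 356.0 MPa ⇒ ΔT = 356.0 / (24.96×10³ × 19.8×10⁻⁶) = 720.4 K.
T = 19.2 + 720.4 = 739.6 °C.

740 °C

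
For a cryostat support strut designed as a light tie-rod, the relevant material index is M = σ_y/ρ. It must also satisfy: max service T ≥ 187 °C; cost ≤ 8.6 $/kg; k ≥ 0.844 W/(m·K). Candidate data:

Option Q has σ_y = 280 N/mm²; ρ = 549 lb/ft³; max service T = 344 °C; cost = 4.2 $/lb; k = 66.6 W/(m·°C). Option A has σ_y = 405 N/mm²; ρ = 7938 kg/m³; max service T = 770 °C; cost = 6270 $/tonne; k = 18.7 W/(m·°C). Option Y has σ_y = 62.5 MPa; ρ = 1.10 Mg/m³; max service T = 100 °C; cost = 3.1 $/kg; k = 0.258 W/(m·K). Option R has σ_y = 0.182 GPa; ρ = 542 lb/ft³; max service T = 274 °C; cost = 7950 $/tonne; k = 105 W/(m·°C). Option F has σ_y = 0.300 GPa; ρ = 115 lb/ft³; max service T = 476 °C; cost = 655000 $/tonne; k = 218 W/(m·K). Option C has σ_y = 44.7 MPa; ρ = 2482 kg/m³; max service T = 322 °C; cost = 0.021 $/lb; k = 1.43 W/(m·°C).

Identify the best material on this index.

option A

Screen on constraints: max service T ≥ 187 °C; cost ≤ 8.6 $/kg; k ≥ 0.844 W/(m·K). Survivors: option A, option R, option C.
Normalizing units and computing the index:
  option A: σ_y = 405.0 MPa, ρ = 7938 kg/m³
  option R: σ_y = 182.0 MPa, ρ = 8682 kg/m³
  option C: σ_y = 44.70 MPa, ρ = 2482 kg/m³
  option A: M = 51.0 kN·m/kg
  option R: M = 21.0 kN·m/kg
  option C: M = 18.0 kN·m/kg
Option A ranks first.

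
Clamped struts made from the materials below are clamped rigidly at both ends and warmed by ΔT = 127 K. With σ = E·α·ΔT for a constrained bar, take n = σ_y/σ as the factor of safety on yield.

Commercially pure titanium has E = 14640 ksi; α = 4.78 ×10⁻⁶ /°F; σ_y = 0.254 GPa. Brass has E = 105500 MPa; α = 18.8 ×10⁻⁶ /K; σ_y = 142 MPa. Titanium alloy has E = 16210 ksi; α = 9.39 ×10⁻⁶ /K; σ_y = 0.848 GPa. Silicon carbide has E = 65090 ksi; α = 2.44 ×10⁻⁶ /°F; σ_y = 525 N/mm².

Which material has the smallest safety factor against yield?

brass

Converting E to GPa, α to ×10⁻⁶/K, σ_y to MPa, then σ and n for each:
  commercially pure titanium: E = 100.9, α = 8.60, σ_y = 254.0 → σ = 110 MPa, n = 2.30
  brass: E = 105.5, α = 18.8, σ_y = 142.0 → σ = 252 MPa, n = 0.564
  titanium alloy: E = 111.8, α = 9.39, σ_y = 848.0 → σ = 133 MPa, n = 6.36
  silicon carbide: E = 448.8, α = 4.39, σ_y = 525.0 → σ = 250 MPa, n = 2.10
Brass has the lowest safety factor, n = 0.564.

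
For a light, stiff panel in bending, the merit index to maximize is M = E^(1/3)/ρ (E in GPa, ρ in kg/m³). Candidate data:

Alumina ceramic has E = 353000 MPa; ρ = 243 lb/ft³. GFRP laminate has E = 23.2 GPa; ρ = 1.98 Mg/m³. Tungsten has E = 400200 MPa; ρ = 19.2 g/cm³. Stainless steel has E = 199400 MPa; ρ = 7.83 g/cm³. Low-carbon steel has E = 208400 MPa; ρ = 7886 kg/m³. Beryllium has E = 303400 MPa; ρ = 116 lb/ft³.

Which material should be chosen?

beryllium

Convert each candidate to consistent units, then evaluate M:
  alumina ceramic: E = 353.0 GPa, ρ = 3892 kg/m³
  GFRP laminate: E = 23.20 GPa, ρ = 1980 kg/m³
  tungsten: E = 400.2 GPa, ρ = 19200 kg/m³
  stainless steel: E = 199.4 GPa, ρ = 7830 kg/m³
  low-carbon steel: E = 208.4 GPa, ρ = 7886 kg/m³
  beryllium: E = 303.4 GPa, ρ = 1858 kg/m³
  beryllium: M = 3.62×10⁻³
  alumina ceramic: M = 1.82×10⁻³
  GFRP laminate: M = 1.44×10⁻³
  low-carbon steel: M = 0.752×10⁻³
  stainless steel: M = 0.746×10⁻³
  tungsten: M = 0.384×10⁻³
Beryllium has the largest M.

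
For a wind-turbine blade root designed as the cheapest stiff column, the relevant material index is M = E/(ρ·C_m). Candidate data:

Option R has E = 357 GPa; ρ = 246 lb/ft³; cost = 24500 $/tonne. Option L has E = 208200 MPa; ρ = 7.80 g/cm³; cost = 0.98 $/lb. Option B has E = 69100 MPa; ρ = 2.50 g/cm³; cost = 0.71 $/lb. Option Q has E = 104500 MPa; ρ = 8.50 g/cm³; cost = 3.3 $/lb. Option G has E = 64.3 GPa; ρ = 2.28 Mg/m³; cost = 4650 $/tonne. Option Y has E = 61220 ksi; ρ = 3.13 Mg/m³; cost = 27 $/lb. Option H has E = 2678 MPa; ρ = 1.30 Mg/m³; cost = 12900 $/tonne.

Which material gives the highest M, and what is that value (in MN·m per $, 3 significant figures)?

After converting to SI:
  option R: E = 357.0 GPa, ρ = 3941 kg/m³, cost = 24.50 $/kg
  option L: E = 208.2 GPa, ρ = 7800 kg/m³, cost = 2.160 $/kg
  option B: E = 69.10 GPa, ρ = 2500 kg/m³, cost = 1.565 $/kg
  option Q: E = 104.5 GPa, ρ = 8500 kg/m³, cost = 7.275 $/kg
  option G: E = 64.30 GPa, ρ = 2280 kg/m³, cost = 4.650 $/kg
  option Y: E = 422.1 GPa, ρ = 3130 kg/m³, cost = 59.52 $/kg
  option H: E = 2.678 GPa, ρ = 1300 kg/m³, cost = 12.90 $/kg
  option B: M = 17.7 MN·m per $
  option L: M = 12.4 MN·m per $
  option G: M = 6.06 MN·m per $
  option R: M = 3.70 MN·m per $
  option Y: M = 2.27 MN·m per $
  option Q: M = 1.69 MN·m per $
  option H: M = 0.160 MN·m per $
Option B ranks first.

option B, M = 17.7 MN·m per $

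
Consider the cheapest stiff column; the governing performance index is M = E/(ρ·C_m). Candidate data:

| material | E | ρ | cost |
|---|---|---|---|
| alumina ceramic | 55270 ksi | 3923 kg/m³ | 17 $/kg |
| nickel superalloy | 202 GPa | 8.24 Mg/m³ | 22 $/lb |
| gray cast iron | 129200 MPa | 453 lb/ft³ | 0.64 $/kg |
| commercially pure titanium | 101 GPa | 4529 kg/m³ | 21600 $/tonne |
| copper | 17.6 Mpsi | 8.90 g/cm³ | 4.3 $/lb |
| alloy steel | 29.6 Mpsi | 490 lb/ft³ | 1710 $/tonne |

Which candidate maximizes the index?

After converting to SI:
  alumina ceramic: E = 381.1 GPa, ρ = 3923 kg/m³, cost = 17.00 $/kg
  nickel superalloy: E = 202.0 GPa, ρ = 8240 kg/m³, cost = 48.50 $/kg
  gray cast iron: E = 129.2 GPa, ρ = 7256 kg/m³, cost = 0.6400 $/kg
  commercially pure titanium: E = 101.0 GPa, ρ = 4529 kg/m³, cost = 21.60 $/kg
  copper: E = 121.3 GPa, ρ = 8900 kg/m³, cost = 9.480 $/kg
  alloy steel: E = 204.1 GPa, ρ = 7849 kg/m³, cost = 1.710 $/kg
  gray cast iron: M = 27.8 MN·m per $
  alloy steel: M = 15.2 MN·m per $
  alumina ceramic: M = 5.71 MN·m per $
  copper: M = 1.44 MN·m per $
  commercially pure titanium: M = 1.03 MN·m per $
  nickel superalloy: M = 0.505 MN·m per $
Highest index: gray cast iron.

gray cast iron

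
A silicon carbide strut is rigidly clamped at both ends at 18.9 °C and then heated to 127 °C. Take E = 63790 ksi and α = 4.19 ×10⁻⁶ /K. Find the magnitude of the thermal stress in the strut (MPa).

199 MPa

E = 63790 ksi = 439.8 GPa.
ΔT = 108.1 K. Constrained thermal stress σ = E·α·ΔT = 439.8×10³ MPa × 4.19×10⁻⁶ × 108.1 = 199 MPa (compressive).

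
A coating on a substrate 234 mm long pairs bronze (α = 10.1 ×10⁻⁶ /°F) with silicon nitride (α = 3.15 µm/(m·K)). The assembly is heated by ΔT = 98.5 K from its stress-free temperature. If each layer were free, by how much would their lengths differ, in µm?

346 µm

bronze: α = 10.1×10⁻⁶/°F × 9/5 = 18.2×10⁻⁶/K.
Δα = |18.2 − 3.15|×10⁻⁶/K = 15.0×10⁻⁶/K.
ΔL_mismatch = Δα·L·ΔT = 15.0×10⁻⁶ × 234.0 mm × 98.5 K = 346 µm.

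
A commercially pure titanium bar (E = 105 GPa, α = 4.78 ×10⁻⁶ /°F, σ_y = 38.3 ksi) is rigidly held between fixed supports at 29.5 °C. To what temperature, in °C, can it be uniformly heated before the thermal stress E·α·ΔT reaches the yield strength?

α = 4.78×10⁻⁶/°F × 9/5 = 8.60×10⁻⁶/K.
σ_y = 38.3 ksi = 264.1 MPa.
E·α·ΔT = 264.1 MPa ⇒ ΔT = 264.1 / (105.0×10³ × 8.60×10⁻⁶) = 292.3 K.
T = 29.5 + 292.3 = 321.8 °C.

322 °C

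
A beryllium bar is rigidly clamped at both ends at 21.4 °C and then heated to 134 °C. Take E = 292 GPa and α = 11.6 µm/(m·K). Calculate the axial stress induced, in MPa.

381 MPa

ΔT = 112.6 K. Constrained thermal stress σ = E·α·ΔT = 292.0×10³ MPa × 11.6×10⁻⁶ × 112.6 = 381 MPa (compressive).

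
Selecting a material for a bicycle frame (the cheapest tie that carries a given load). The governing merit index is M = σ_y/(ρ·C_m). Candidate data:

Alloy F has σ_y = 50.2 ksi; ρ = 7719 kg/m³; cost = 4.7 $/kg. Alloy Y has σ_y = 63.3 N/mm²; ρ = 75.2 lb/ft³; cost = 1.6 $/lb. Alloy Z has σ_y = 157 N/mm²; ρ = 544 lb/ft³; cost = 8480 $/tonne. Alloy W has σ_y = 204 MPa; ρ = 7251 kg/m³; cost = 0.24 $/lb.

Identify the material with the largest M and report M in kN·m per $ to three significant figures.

alloy W, M = 53.2 kN·m per $

Putting every candidate on a common basis:
  alloy F: σ_y = 346.1 MPa, ρ = 7719 kg/m³, cost = 4.700 $/kg
  alloy Y: σ_y = 63.30 MPa, ρ = 1205 kg/m³, cost = 3.527 $/kg
  alloy Z: σ_y = 157.0 MPa, ρ = 8714 kg/m³, cost = 8.480 $/kg
  alloy W: σ_y = 204.0 MPa, ρ = 7251 kg/m³, cost = 0.5291 $/kg
  alloy W: M = 53.2 kN·m per $
  alloy Y: M = 14.9 kN·m per $
  alloy F: M = 9.54 kN·m per $
  alloy Z: M = 2.12 kN·m per $
Highest index: alloy W.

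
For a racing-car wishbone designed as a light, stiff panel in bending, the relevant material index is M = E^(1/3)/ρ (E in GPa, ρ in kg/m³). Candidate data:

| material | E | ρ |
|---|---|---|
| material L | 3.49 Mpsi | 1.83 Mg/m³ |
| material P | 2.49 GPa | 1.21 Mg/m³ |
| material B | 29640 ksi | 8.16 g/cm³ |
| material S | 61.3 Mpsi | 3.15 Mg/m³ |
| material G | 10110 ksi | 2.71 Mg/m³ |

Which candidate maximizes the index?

material S

Convert each candidate to consistent units, then evaluate M:
  material L: E = 24.06 GPa, ρ = 1830 kg/m³
  material P: E = 2.490 GPa, ρ = 1210 kg/m³
  material B: E = 204.4 GPa, ρ = 8160 kg/m³
  material S: E = 422.6 GPa, ρ = 3150 kg/m³
  material G: E = 69.71 GPa, ρ = 2710 kg/m³
  material S: M = 2.38×10⁻³
  material L: M = 1.58×10⁻³
  material G: M = 1.52×10⁻³
  material P: M = 1.12×10⁻³
  material B: M = 0.722×10⁻³
The maximum is for material S.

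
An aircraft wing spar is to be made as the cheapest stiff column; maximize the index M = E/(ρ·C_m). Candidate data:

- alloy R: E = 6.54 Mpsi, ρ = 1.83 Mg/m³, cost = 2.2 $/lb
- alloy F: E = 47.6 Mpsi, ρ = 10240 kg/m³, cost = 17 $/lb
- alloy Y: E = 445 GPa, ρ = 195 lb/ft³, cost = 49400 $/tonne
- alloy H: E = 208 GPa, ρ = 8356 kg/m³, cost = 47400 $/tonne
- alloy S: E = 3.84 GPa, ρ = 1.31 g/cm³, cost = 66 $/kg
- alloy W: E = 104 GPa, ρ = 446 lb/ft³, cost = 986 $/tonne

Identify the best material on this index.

After converting to SI:
  alloy R: E = 45.09 GPa, ρ = 1830 kg/m³, cost = 4.850 $/kg
  alloy F: E = 328.2 GPa, ρ = 10240 kg/m³, cost = 37.48 $/kg
  alloy Y: E = 445.0 GPa, ρ = 3124 kg/m³, cost = 49.40 $/kg
  alloy H: E = 208.0 GPa, ρ = 8356 kg/m³, cost = 47.40 $/kg
  alloy S: E = 3.840 GPa, ρ = 1310 kg/m³, cost = 66.00 $/kg
  alloy W: E = 104.0 GPa, ρ = 7144 kg/m³, cost = 0.9860 $/kg
  alloy W: M = 14.8 MN·m per $
  alloy R: M = 5.08 MN·m per $
  alloy Y: M = 2.88 MN·m per $
  alloy F: M = 0.855 MN·m per $
  alloy H: M = 0.525 MN·m per $
  alloy S: M = 0.0444 MN·m per $
Highest index: alloy W.

alloy W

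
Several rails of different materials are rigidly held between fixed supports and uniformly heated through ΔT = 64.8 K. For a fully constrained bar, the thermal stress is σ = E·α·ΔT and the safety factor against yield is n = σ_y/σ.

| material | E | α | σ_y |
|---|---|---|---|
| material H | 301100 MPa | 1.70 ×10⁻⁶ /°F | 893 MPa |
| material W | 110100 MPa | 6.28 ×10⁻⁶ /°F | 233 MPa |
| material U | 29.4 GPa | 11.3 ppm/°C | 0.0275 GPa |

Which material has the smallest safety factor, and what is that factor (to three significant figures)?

material U, n = 1.28

Converting E to GPa, α to ×10⁻⁶/K, σ_y to MPa, then σ and n for each:
  material H: E = 301.1, α = 3.06, σ_y = 893.0 → σ = 59.7 MPa, n = 15.0
  material W: E = 110.1, α = 11.3, σ_y = 233.0 → σ = 80.6 MPa, n = 2.89
  material U: E = 29.40, α = 11.3, σ_y = 27.50 → σ = 21.5 MPa, n = 1.28
Material U has the lowest safety factor, n = 1.28.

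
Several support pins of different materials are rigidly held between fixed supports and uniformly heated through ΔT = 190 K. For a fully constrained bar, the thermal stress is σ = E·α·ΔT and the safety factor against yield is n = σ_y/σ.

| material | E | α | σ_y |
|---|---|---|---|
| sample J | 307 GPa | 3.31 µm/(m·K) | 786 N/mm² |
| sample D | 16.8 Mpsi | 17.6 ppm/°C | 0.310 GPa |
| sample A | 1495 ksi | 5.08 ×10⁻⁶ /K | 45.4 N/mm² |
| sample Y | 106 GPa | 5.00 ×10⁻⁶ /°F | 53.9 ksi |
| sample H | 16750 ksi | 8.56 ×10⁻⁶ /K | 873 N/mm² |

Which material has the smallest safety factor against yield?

With everything in SI (GPa, ×10⁻⁶/K, MPa):
  sample J: E = 307.0, α = 3.31, σ_y = 786.0 → σ = 193 MPa, n = 4.07
  sample D: E = 115.8, α = 17.6, σ_y = 310.0 → σ = 387 MPa, n = 0.800
  sample A: E = 10.31, α = 5.08, σ_y = 45.40 → σ = 9.95 MPa, n = 4.56
  sample Y: E = 106.0, α = 9.00, σ_y = 371.6 → σ = 181 MPa, n = 2.05
  sample H: E = 115.5, α = 8.56, σ_y = 873.0 → σ = 188 MPa, n = 4.65
Smallest n: sample D with n = 0.800.

sample D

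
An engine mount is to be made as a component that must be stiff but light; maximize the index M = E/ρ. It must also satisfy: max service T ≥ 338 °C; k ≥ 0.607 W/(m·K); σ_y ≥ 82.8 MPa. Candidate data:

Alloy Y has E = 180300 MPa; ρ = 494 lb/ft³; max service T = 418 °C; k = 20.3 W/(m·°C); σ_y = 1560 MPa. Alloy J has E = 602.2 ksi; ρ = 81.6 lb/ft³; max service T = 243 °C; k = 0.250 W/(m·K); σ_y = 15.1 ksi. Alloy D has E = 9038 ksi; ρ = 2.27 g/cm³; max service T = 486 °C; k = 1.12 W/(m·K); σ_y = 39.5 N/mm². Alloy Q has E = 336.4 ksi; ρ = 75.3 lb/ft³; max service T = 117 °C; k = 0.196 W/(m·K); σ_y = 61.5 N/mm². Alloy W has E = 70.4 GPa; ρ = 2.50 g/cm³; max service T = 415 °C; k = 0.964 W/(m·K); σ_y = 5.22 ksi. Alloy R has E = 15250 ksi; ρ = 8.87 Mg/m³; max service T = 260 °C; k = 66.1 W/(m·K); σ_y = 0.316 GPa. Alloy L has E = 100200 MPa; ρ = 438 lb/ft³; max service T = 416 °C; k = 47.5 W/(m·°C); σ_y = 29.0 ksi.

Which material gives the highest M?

Screen on constraints: max service T ≥ 338 °C; k ≥ 0.607 W/(m·K); σ_y ≥ 82.8 MPa. Survivors: alloy Y, alloy L.
In SI units:
  alloy Y: E = 180.3 GPa, ρ = 7913 kg/m³
  alloy L: E = 100.2 GPa, ρ = 7016 kg/m³
  alloy Y: M = 22.8 MN·m/kg
  alloy L: M = 14.3 MN·m/kg
Alloy Y ranks first.

alloy Y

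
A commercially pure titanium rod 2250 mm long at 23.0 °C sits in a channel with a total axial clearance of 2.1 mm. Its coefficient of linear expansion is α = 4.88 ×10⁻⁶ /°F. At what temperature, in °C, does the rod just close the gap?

129 °C

α = 4.88×10⁻⁶/°F × 9/5 = 8.78×10⁻⁶/K.
α·L₀·ΔT = 2.1 mm ⇒ ΔT = 2.1 / (8.78×10⁻⁶ × 2250.0) = 106.3 K.
T = 23.0 + 106.3 = 129.3 °C.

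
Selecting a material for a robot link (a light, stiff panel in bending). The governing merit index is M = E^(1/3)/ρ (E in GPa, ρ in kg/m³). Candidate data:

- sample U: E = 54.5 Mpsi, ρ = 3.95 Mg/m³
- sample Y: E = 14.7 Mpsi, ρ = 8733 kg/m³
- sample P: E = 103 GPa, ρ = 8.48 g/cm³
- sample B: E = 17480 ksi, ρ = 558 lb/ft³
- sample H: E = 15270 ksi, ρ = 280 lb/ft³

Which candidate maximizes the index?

sample U

After converting to SI:
  sample U: E = 375.8 GPa, ρ = 3950 kg/m³
  sample Y: E = 101.4 GPa, ρ = 8733 kg/m³
  sample P: E = 103.0 GPa, ρ = 8480 kg/m³
  sample B: E = 120.5 GPa, ρ = 8938 kg/m³
  sample H: E = 105.3 GPa, ρ = 4485 kg/m³
  sample U: M = 1.83×10⁻³
  sample H: M = 1.05×10⁻³
  sample P: M = 0.553×10⁻³
  sample B: M = 0.553×10⁻³
  sample Y: M = 0.534×10⁻³
The maximum is for sample U.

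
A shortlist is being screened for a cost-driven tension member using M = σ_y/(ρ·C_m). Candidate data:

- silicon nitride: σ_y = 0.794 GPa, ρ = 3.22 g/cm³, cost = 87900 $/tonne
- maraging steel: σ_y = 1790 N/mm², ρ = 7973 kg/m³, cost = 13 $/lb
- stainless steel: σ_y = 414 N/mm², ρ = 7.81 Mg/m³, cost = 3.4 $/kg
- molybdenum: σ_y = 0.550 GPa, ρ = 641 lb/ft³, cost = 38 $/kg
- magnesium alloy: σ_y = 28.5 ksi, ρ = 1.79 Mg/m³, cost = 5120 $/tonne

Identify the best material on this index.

magnesium alloy

Convert each candidate to consistent units, then evaluate M:
  silicon nitride: σ_y = 794.0 MPa, ρ = 3220 kg/m³, cost = 87.90 $/kg
  maraging steel: σ_y = 1790 MPa, ρ = 7973 kg/m³, cost = 28.66 $/kg
  stainless steel: σ_y = 414.0 MPa, ρ = 7810 kg/m³, cost = 3.400 $/kg
  molybdenum: σ_y = 550.0 MPa, ρ = 10270 kg/m³, cost = 38.00 $/kg
  magnesium alloy: σ_y = 196.5 MPa, ρ = 1790 kg/m³, cost = 5.120 $/kg
  magnesium alloy: M = 21.4 kN·m per $
  stainless steel: M = 15.6 kN·m per $
  maraging steel: M = 7.83 kN·m per $
  silicon nitride: M = 2.81 kN·m per $
  molybdenum: M = 1.41 kN·m per $
The maximum is for magnesium alloy.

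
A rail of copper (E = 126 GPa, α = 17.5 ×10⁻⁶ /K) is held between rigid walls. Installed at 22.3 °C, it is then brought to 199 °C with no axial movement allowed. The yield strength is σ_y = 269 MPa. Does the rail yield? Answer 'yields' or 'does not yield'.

ΔT = 176.7 K. Constrained thermal stress σ = E·α·ΔT = 126.0×10³ MPa × 17.5×10⁻⁶ × 176.7 = 390 MPa (compressive).
Compare to σ_y = 269 MPa: σ ≥ σ_y, so it yields.

yields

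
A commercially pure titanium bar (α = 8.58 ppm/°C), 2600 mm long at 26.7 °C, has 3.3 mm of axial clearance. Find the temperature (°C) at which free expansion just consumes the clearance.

α·L₀·ΔT = 3.3 mm ⇒ ΔT = 3.3 / (8.58×10⁻⁶ × 2600.0) = 147.9 K.
T = 26.7 + 147.9 = 174.6 °C.

175 °C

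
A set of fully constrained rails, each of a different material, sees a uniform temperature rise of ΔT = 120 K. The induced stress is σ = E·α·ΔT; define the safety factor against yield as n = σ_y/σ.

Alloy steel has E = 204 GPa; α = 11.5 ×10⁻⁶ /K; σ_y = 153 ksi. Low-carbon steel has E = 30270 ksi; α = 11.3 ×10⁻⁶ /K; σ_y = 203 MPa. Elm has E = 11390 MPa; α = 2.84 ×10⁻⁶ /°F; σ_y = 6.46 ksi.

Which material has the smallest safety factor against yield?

low-carbon steel

With everything in SI (GPa, ×10⁻⁶/K, MPa):
  alloy steel: E = 204.0, α = 11.5, σ_y = 1055 → σ = 282 MPa, n = 3.75
  low-carbon steel: E = 208.7, α = 11.3, σ_y = 203.0 → σ = 283 MPa, n = 0.717
  elm: E = 11.39, α = 5.11, σ_y = 44.54 → σ = 6.99 MPa, n = 6.37
Smallest n: low-carbon steel with n = 0.717.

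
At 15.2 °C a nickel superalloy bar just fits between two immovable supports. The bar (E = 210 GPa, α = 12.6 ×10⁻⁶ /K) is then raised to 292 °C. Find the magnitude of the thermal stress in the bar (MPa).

732 MPa

ΔT = 276.8 K. Constrained thermal stress σ = E·α·ΔT = 210.0×10³ MPa × 12.6×10⁻⁶ × 276.8 = 732 MPa (compressive).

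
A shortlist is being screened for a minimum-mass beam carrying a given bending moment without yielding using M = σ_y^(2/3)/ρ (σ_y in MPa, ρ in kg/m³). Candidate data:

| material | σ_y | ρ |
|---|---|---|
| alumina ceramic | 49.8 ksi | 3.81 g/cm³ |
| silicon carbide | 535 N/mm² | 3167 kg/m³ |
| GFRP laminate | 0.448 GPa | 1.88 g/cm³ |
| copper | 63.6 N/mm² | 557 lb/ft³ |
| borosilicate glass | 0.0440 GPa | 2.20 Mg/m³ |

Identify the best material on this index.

Normalizing units and computing the index:
  alumina ceramic: σ_y = 343.4 MPa, ρ = 3810 kg/m³
  silicon carbide: σ_y = 535.0 MPa, ρ = 3167 kg/m³
  GFRP laminate: σ_y = 448.0 MPa, ρ = 1880 kg/m³
  copper: σ_y = 63.60 MPa, ρ = 8922 kg/m³
  borosilicate glass: σ_y = 44.00 MPa, ρ = 2200 kg/m³
  GFRP laminate: M = 31.1×10⁻³
  silicon carbide: M = 20.8×10⁻³
  alumina ceramic: M = 12.9×10⁻³
  borosilicate glass: M = 5.67×10⁻³
  copper: M = 1.79×10⁻³
GFRP laminate has the largest M.

GFRP laminate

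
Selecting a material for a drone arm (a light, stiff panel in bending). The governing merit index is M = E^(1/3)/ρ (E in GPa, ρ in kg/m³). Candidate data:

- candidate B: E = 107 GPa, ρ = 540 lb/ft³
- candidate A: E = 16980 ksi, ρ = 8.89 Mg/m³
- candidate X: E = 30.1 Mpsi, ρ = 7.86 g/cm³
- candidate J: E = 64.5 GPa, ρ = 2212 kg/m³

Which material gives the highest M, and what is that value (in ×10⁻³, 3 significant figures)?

After converting to SI:
  candidate B: E = 107.0 GPa, ρ = 8650 kg/m³
  candidate A: E = 117.1 GPa, ρ = 8890 kg/m³
  candidate X: E = 207.5 GPa, ρ = 7860 kg/m³
  candidate J: E = 64.50 GPa, ρ = 2212 kg/m³
  candidate J: M = 1.81×10⁻³
  candidate X: M = 0.753×10⁻³
  candidate A: M = 0.550×10⁻³
  candidate B: M = 0.549×10⁻³
The maximum is for candidate J.

candidate J, M = 1.81×10⁻³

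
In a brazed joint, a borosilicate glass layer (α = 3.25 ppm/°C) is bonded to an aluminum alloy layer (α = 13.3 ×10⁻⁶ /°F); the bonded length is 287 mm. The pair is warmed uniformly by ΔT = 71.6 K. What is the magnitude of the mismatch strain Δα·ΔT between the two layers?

aluminum alloy: α = 13.3×10⁻⁶/°F × 9/5 = 23.9×10⁻⁶/K.
Δα = |3.25 − 23.9|×10⁻⁶/K = 20.7×10⁻⁶/K.
Mismatch strain = Δα·ΔT = 20.7×10⁻⁶ × 71.6 = 1.48×10⁻³.

1.48×10⁻³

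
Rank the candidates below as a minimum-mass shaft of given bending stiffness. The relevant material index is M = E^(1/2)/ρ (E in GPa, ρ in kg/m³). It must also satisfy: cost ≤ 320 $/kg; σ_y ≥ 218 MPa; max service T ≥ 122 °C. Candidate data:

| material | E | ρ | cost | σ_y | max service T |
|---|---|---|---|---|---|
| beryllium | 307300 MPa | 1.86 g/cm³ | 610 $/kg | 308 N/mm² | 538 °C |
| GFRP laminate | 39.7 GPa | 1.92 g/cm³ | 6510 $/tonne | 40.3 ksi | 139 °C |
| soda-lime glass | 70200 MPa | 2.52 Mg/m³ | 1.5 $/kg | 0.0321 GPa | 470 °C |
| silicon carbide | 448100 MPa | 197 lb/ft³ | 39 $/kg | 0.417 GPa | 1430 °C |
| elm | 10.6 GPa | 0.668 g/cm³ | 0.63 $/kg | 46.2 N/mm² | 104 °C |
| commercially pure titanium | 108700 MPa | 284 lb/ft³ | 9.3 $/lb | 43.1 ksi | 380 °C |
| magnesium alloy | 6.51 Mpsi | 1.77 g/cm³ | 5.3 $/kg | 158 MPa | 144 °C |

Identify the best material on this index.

Screen on constraints: cost ≤ 320 $/kg; σ_y ≥ 218 MPa; max service T ≥ 122 °C. Survivors: GFRP laminate, silicon carbide, commercially pure titanium.
Convert each candidate to consistent units, then evaluate M:
  GFRP laminate: E = 39.70 GPa, ρ = 1920 kg/m³
  silicon carbide: E = 448.1 GPa, ρ = 3156 kg/m³
  commercially pure titanium: E = 108.7 GPa, ρ = 4549 kg/m³
  silicon carbide: M = 6.71×10⁻³
  GFRP laminate: M = 3.28×10⁻³
  commercially pure titanium: M = 2.29×10⁻³
Silicon carbide has the largest M.

silicon carbide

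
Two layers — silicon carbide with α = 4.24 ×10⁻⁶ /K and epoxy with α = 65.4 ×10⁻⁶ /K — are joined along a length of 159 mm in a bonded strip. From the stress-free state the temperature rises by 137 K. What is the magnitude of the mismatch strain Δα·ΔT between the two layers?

8.38×10⁻³

Δα = |4.24 − 65.4|×10⁻⁶/K = 61.2×10⁻⁶/K.
Mismatch strain = Δα·ΔT = 61.2×10⁻⁶ × 137.0 = 8.38×10⁻³.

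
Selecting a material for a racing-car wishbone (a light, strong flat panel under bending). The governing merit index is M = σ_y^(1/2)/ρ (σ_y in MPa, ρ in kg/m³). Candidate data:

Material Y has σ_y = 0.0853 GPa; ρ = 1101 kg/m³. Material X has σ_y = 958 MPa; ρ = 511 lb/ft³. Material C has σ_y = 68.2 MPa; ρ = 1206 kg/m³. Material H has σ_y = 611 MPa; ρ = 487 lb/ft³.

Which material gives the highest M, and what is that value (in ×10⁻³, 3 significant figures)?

After converting to SI:
  material Y: σ_y = 85.30 MPa, ρ = 1101 kg/m³
  material X: σ_y = 958.0 MPa, ρ = 8185 kg/m³
  material C: σ_y = 68.20 MPa, ρ = 1206 kg/m³
  material H: σ_y = 611.0 MPa, ρ = 7801 kg/m³
  material Y: M = 8.39×10⁻³
  material C: M = 6.85×10⁻³
  material X: M = 3.78×10⁻³
  material H: M = 3.17×10⁻³
Material Y has the largest M.

material Y, M = 8.39×10⁻³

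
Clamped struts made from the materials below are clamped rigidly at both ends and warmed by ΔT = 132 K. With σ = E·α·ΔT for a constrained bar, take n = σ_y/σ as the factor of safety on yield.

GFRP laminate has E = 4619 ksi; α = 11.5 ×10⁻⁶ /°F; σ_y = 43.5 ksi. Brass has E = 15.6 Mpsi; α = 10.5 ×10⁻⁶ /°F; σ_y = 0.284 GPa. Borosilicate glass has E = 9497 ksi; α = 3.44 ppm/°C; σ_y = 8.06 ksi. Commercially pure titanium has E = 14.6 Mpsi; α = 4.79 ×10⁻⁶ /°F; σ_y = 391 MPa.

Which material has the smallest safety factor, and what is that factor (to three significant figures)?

brass, n = 1.06

Converting E to GPa, α to ×10⁻⁶/K, σ_y to MPa, then σ and n for each:
  GFRP laminate: E = 31.85, α = 20.7, σ_y = 299.9 → σ = 87.0 MPa, n = 3.45
  brass: E = 107.6, α = 18.9, σ_y = 284.0 → σ = 268 MPa, n = 1.06
  borosilicate glass: E = 65.48, α = 3.44, σ_y = 55.57 → σ = 29.7 MPa, n = 1.87
  commercially pure titanium: E = 100.7, α = 8.62, σ_y = 391.0 → σ = 115 MPa, n = 3.41
The minimum is brass at n = 1.06.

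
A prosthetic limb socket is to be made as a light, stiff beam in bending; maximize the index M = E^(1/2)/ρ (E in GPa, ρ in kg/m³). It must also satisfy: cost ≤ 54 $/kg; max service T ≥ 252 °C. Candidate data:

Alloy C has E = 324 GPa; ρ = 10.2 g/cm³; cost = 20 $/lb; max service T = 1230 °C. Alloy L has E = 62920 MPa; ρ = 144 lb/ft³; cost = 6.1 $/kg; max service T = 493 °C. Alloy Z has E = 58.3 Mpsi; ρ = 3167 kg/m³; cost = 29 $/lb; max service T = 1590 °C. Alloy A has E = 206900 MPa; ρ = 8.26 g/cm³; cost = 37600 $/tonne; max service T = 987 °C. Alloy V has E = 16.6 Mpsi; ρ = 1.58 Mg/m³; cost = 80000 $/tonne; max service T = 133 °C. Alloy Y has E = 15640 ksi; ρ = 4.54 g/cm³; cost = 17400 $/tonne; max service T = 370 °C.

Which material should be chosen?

Screen on constraints: cost ≤ 54 $/kg; max service T ≥ 252 °C. Survivors: alloy C, alloy L, alloy A, alloy Y.
After converting to SI:
  alloy C: E = 324.0 GPa, ρ = 10200 kg/m³
  alloy L: E = 62.92 GPa, ρ = 2307 kg/m³
  alloy A: E = 206.9 GPa, ρ = 8260 kg/m³
  alloy Y: E = 107.8 GPa, ρ = 4540 kg/m³
  alloy L: M = 3.44×10⁻³
  alloy Y: M = 2.29×10⁻³
  alloy C: M = 1.76×10⁻³
  alloy A: M = 1.74×10⁻³
Alloy L ranks first.

alloy L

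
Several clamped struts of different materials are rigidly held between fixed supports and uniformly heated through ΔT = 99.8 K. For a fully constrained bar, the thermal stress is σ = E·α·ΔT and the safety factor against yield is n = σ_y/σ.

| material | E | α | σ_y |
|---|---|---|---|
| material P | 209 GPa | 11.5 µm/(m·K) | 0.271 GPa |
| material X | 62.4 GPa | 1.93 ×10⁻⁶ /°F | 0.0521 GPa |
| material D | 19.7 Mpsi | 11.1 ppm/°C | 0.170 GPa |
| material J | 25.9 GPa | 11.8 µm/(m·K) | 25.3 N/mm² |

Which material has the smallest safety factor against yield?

material J

Converting E to GPa, α to ×10⁻⁶/K, σ_y to MPa, then σ and n for each:
  material P: E = 209.0, α = 11.5, σ_y = 271.0 → σ = 240 MPa, n = 1.13
  material X: E = 62.40, α = 3.47, σ_y = 52.10 → σ = 21.6 MPa, n = 2.41
  material D: E = 135.8, α = 11.1, σ_y = 170.0 → σ = 150 MPa, n = 1.13
  material J: E = 25.90, α = 11.8, σ_y = 25.30 → σ = 30.5 MPa, n = 0.829
Smallest n: material J with n = 0.829.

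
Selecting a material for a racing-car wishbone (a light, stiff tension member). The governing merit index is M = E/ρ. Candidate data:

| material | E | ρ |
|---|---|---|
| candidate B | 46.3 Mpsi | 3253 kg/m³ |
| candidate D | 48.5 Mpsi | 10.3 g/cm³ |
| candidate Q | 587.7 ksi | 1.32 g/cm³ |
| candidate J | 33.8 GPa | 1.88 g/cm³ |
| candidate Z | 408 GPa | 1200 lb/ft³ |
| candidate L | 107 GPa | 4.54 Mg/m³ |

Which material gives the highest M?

After converting to SI:
  candidate B: E = 319.2 GPa, ρ = 3253 kg/m³
  candidate D: E = 334.4 GPa, ρ = 10300 kg/m³
  candidate Q: E = 4.052 GPa, ρ = 1320 kg/m³
  candidate J: E = 33.80 GPa, ρ = 1880 kg/m³
  candidate Z: E = 408.0 GPa, ρ = 19220 kg/m³
  candidate L: E = 107.0 GPa, ρ = 4540 kg/m³
  candidate B: M = 98.1 MN·m/kg
  candidate D: M = 32.5 MN·m/kg
  candidate L: M = 23.6 MN·m/kg
  candidate Z: M = 21.2 MN·m/kg
  candidate J: M = 18.0 MN·m/kg
  candidate Q: M = 3.07 MN·m/kg
Candidate B has the largest M.

candidate B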